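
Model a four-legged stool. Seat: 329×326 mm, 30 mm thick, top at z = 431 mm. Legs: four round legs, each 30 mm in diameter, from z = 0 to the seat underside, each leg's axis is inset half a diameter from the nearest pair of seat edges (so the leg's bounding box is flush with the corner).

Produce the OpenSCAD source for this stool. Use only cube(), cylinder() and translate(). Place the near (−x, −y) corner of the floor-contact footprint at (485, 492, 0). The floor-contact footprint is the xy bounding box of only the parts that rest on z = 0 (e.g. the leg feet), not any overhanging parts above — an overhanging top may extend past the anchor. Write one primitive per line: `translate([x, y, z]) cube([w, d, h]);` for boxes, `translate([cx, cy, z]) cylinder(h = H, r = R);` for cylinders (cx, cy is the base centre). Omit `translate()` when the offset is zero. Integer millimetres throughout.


translate([485, 492, 401]) cube([329, 326, 30]);
translate([500, 507, 0]) cylinder(h = 401, r = 15);
translate([799, 507, 0]) cylinder(h = 401, r = 15);
translate([500, 803, 0]) cylinder(h = 401, r = 15);
translate([799, 803, 0]) cylinder(h = 401, r = 15);


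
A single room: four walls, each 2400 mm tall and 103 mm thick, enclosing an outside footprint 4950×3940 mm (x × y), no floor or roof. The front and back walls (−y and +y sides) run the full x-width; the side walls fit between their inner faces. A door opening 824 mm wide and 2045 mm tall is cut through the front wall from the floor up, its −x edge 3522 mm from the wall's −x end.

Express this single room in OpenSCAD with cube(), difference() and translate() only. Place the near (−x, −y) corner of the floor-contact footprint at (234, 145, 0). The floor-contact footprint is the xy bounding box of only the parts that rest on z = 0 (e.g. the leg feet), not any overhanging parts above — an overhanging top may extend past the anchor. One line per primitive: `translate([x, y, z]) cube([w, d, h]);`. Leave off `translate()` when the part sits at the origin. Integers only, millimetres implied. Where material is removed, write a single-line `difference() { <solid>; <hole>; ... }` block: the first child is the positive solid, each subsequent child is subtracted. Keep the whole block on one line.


difference() { translate([234, 145, 0]) cube([4950, 103, 2400]); translate([3756, 145, 0]) cube([824, 103, 2045]); }
translate([234, 3982, 0]) cube([4950, 103, 2400]);
translate([234, 248, 0]) cube([103, 3734, 2400]);
translate([5081, 248, 0]) cube([103, 3734, 2400]);


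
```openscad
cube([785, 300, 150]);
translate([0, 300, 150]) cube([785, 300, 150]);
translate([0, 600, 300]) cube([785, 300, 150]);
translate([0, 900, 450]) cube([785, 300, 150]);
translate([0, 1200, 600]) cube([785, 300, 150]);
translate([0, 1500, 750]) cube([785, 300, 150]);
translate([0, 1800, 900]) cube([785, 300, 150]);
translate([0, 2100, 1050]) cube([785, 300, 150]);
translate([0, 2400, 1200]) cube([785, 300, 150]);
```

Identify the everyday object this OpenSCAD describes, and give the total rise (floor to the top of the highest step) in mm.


A staircase. The total rise is 1350 mm.

9 identical blocks, each offset up and back from the previous — a staircase. Each step is 150 mm tall and there are 9 of them, so the total rise is 9 × 150 = 1350 mm.


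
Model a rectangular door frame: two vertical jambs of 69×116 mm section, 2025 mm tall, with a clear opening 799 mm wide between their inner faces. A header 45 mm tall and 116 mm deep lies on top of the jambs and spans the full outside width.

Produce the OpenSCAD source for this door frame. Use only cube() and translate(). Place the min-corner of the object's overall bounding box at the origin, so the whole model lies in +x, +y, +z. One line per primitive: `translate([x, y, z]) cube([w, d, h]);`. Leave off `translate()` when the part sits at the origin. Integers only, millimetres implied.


cube([69, 116, 2025]);
translate([868, 0, 0]) cube([69, 116, 2025]);
translate([0, 0, 2025]) cube([937, 116, 45]);


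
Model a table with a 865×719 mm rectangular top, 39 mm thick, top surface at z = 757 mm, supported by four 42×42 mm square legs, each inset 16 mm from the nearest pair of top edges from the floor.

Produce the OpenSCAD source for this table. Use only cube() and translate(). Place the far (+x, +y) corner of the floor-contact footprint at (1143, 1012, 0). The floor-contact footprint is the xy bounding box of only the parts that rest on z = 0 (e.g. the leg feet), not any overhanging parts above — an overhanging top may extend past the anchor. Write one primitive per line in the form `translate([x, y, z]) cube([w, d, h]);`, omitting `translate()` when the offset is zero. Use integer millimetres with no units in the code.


translate([294, 309, 718]) cube([865, 719, 39]);
translate([310, 325, 0]) cube([42, 42, 718]);
translate([1101, 325, 0]) cube([42, 42, 718]);
translate([310, 970, 0]) cube([42, 42, 718]);
translate([1101, 970, 0]) cube([42, 42, 718]);


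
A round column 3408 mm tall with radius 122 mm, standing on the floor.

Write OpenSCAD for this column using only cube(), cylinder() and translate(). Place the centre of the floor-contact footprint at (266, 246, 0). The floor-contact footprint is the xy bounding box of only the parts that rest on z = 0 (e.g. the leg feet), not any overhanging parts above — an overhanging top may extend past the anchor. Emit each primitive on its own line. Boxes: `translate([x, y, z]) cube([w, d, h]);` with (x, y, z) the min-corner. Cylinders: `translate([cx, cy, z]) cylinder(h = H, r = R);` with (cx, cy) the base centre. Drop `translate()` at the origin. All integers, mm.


translate([266, 246, 0]) cylinder(h = 3408, r = 122);


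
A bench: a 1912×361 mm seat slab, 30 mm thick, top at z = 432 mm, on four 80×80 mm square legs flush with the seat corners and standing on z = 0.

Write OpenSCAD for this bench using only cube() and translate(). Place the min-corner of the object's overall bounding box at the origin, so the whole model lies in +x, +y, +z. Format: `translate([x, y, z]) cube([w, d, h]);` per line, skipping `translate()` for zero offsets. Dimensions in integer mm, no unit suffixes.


translate([0, 0, 402]) cube([1912, 361, 30]);
cube([80, 80, 402]);
translate([0, 281, 0]) cube([80, 80, 402]);
translate([1832, 0, 0]) cube([80, 80, 402]);
translate([1832, 281, 0]) cube([80, 80, 402]);


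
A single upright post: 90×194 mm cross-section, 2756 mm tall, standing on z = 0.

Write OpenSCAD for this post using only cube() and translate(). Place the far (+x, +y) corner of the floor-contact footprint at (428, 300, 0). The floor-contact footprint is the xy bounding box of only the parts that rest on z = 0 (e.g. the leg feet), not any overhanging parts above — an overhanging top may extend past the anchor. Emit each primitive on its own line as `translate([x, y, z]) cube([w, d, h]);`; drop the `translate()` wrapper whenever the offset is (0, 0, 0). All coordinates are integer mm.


translate([338, 106, 0]) cube([90, 194, 2756]);


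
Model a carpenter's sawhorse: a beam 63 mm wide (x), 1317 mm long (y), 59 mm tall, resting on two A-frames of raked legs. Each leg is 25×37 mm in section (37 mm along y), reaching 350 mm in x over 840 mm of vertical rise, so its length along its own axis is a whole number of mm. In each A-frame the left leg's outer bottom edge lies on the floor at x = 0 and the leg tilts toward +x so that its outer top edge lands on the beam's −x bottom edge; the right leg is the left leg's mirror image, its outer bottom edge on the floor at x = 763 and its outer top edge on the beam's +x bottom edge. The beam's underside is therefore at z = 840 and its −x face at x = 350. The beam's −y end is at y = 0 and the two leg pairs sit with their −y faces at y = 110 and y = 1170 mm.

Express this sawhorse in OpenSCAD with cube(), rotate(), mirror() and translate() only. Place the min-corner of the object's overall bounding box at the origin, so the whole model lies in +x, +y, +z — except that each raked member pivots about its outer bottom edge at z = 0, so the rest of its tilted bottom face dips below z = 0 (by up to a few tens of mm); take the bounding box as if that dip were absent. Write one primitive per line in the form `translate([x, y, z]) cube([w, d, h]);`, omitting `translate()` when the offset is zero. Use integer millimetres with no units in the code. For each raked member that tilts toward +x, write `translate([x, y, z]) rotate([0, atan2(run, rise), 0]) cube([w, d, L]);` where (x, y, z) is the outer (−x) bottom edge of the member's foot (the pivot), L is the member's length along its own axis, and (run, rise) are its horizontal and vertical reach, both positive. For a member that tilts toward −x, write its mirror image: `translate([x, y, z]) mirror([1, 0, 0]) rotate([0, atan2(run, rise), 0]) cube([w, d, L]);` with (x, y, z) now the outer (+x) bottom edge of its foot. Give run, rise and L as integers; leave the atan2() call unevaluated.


translate([350, 0, 840]) cube([63, 1317, 59]);
translate([0, 110, 0]) rotate([0, atan2(350, 840), 0]) cube([25, 37, 910]);
translate([763, 110, 0]) mirror([1, 0, 0]) rotate([0, atan2(350, 840), 0]) cube([25, 37, 910]);
translate([0, 1170, 0]) rotate([0, atan2(350, 840), 0]) cube([25, 37, 910]);
translate([763, 1170, 0]) mirror([1, 0, 0]) rotate([0, atan2(350, 840), 0]) cube([25, 37, 910]);


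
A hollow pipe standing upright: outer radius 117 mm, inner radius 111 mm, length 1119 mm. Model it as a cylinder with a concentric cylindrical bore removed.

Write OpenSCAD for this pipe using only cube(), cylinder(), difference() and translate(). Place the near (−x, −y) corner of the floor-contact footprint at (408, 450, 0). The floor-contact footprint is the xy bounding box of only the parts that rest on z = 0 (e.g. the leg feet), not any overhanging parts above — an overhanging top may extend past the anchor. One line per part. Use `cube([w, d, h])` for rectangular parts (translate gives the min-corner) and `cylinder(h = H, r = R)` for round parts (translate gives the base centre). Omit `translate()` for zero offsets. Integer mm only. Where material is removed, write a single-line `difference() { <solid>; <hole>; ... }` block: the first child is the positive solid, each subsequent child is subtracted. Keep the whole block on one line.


difference() { translate([525, 567, 0]) cylinder(h = 1119, r = 117); translate([525, 567, 0]) cylinder(h = 1119, r = 111); }


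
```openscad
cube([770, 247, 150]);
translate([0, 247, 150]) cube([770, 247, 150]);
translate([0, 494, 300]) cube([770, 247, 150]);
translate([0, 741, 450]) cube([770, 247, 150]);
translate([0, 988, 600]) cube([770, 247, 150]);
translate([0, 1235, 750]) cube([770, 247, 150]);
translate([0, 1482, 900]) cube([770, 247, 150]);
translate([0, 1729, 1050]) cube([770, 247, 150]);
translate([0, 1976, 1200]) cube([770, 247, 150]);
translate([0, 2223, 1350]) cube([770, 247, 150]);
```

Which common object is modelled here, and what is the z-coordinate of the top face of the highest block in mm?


A staircase. The total rise is 1500 mm.

10 identical blocks, each offset up and back from the previous — a staircase. Each step is 150 mm tall and there are 10 of them, so the total rise is 10 × 150 = 1500 mm.


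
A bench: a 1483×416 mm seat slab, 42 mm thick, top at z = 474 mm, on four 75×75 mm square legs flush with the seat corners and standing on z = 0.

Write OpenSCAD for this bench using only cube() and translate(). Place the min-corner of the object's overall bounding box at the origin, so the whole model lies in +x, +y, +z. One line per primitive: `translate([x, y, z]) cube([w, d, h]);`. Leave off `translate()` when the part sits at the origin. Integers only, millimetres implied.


translate([0, 0, 432]) cube([1483, 416, 42]);
cube([75, 75, 432]);
translate([0, 341, 0]) cube([75, 75, 432]);
translate([1408, 0, 0]) cube([75, 75, 432]);
translate([1408, 341, 0]) cube([75, 75, 432]);


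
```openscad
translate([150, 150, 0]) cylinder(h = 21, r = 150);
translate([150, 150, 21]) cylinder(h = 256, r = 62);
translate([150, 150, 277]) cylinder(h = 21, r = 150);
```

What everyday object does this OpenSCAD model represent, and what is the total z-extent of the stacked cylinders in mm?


A spool. The overall height is 298 mm.

Three coaxial cylinders, large–small–large — a spool. Two 21 mm flanges and a 256 mm core give 21 + 256 + 21 = 298 mm.


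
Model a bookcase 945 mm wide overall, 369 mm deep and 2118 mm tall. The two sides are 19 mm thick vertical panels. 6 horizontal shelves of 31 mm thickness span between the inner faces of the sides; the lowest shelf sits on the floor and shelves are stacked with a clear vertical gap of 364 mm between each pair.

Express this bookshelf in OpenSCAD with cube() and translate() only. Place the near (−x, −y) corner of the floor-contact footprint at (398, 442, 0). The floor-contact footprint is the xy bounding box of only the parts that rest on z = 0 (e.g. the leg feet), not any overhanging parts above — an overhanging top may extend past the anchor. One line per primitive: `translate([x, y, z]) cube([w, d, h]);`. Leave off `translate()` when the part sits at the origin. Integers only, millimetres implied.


translate([398, 442, 0]) cube([19, 369, 2118]);
translate([1324, 442, 0]) cube([19, 369, 2118]);
translate([417, 442, 0]) cube([907, 369, 31]);
translate([417, 442, 395]) cube([907, 369, 31]);
translate([417, 442, 790]) cube([907, 369, 31]);
translate([417, 442, 1185]) cube([907, 369, 31]);
translate([417, 442, 1580]) cube([907, 369, 31]);
translate([417, 442, 1975]) cube([907, 369, 31]);


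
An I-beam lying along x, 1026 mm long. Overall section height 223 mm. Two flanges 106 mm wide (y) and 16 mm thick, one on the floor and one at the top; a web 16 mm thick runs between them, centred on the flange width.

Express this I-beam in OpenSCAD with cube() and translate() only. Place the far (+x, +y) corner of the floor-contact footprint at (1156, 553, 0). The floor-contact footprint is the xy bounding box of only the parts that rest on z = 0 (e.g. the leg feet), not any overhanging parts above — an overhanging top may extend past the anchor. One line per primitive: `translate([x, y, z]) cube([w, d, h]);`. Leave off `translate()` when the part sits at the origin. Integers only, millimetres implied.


translate([130, 447, 0]) cube([1026, 106, 16]);
translate([130, 492, 16]) cube([1026, 16, 191]);
translate([130, 447, 207]) cube([1026, 106, 16]);


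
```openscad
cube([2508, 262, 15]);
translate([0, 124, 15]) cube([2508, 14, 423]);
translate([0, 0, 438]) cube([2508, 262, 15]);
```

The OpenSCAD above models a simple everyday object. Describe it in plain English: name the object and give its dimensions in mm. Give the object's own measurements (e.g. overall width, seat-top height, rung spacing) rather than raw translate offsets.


An I-beam lying along x, 2508 mm long. Overall section height 453 mm. Two flanges 262 mm wide (y) and 15 mm thick, one on the floor and one at the top; a web 14 mm thick runs between them, centred on the flange width.


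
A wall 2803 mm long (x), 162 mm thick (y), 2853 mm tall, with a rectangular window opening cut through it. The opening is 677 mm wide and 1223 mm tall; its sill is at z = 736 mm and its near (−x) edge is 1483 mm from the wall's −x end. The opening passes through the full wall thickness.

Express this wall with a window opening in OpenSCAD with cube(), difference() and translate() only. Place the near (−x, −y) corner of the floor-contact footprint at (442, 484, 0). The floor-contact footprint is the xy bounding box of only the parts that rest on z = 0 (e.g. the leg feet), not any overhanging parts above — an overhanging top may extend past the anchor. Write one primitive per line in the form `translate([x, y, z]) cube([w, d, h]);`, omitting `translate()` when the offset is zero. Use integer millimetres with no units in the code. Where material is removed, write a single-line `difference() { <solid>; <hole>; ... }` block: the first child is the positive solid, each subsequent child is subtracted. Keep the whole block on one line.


difference() { translate([442, 484, 0]) cube([2803, 162, 2853]); translate([1925, 484, 736]) cube([677, 162, 1223]); }


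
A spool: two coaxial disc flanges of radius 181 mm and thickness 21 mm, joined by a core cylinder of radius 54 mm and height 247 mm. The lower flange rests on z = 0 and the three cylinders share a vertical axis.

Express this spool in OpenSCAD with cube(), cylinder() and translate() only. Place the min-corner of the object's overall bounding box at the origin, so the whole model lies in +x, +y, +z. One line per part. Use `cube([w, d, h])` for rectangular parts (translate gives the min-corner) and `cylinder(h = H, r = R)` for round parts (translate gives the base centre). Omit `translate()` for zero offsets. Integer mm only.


translate([181, 181, 0]) cylinder(h = 21, r = 181);
translate([181, 181, 21]) cylinder(h = 247, r = 54);
translate([181, 181, 268]) cylinder(h = 21, r = 181);


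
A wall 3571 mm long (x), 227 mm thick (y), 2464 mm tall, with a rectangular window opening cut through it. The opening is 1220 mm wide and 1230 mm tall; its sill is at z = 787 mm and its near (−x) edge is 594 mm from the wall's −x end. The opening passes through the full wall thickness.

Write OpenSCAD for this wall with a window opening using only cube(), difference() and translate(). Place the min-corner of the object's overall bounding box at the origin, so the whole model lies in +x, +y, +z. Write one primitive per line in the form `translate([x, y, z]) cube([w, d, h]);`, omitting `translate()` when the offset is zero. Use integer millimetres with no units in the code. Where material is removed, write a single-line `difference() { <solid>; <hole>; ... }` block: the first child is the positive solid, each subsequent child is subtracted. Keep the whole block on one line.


difference() { cube([3571, 227, 2464]); translate([594, 0, 787]) cube([1220, 227, 1230]); }


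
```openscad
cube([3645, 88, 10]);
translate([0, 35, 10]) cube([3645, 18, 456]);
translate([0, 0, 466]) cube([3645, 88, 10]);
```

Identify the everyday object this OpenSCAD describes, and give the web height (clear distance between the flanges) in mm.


An I-beam. The web height is 456 mm.

Two wide flanges with a thin centred web — an I-beam. Overall 476 mm minus two 10 mm flanges gives a web of 476 − 2·10 = 456 mm.


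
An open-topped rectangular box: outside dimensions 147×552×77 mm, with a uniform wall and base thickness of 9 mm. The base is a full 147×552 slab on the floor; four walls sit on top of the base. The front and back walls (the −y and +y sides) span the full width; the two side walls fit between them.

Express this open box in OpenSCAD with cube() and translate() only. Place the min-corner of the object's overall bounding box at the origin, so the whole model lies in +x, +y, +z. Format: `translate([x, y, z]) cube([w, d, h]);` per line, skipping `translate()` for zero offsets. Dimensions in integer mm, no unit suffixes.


cube([147, 552, 9]);
translate([0, 0, 9]) cube([147, 9, 68]);
translate([0, 543, 9]) cube([147, 9, 68]);
translate([0, 9, 9]) cube([9, 534, 68]);
translate([138, 9, 9]) cube([9, 534, 68]);


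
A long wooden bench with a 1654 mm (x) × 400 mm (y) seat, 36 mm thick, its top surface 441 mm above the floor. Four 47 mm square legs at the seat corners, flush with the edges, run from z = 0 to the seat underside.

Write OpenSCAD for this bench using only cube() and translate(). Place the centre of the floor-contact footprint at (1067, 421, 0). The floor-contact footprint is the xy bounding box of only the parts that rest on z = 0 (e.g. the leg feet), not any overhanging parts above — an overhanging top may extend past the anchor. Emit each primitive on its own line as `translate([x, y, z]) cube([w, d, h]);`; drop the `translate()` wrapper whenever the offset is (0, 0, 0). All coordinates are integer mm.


// leg_h = 441 − 36 = 405
translate([240, 221, 405]) cube([1654, 400, 36]);
translate([240, 221, 0]) cube([47, 47, 405]);
translate([240, 574, 0]) cube([47, 47, 405]);
translate([1847, 221, 0]) cube([47, 47, 405]);
translate([1847, 574, 0]) cube([47, 47, 405]);


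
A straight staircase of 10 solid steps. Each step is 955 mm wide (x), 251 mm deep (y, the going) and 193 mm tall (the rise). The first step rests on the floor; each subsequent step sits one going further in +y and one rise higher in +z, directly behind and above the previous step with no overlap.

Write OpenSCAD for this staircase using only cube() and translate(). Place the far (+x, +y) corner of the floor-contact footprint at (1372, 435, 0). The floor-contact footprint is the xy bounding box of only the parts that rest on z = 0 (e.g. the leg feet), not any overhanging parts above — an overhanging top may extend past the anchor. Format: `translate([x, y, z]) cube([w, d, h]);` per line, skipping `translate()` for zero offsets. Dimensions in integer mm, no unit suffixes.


translate([417, 184, 0]) cube([955, 251, 193]);
translate([417, 435, 193]) cube([955, 251, 193]);
translate([417, 686, 386]) cube([955, 251, 193]);
translate([417, 937, 579]) cube([955, 251, 193]);
translate([417, 1188, 772]) cube([955, 251, 193]);
translate([417, 1439, 965]) cube([955, 251, 193]);
translate([417, 1690, 1158]) cube([955, 251, 193]);
translate([417, 1941, 1351]) cube([955, 251, 193]);
translate([417, 2192, 1544]) cube([955, 251, 193]);
translate([417, 2443, 1737]) cube([955, 251, 193]);


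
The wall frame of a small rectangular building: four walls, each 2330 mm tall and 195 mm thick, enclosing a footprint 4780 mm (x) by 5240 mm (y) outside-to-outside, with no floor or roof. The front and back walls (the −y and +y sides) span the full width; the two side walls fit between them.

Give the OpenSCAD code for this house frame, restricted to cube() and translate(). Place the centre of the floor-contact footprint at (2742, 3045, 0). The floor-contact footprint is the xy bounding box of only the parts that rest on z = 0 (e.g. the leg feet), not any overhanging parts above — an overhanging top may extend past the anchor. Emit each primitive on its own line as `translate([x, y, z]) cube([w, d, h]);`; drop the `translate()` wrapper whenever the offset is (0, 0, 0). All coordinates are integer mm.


translate([352, 425, 0]) cube([4780, 195, 2330]);
translate([352, 5470, 0]) cube([4780, 195, 2330]);
translate([352, 620, 0]) cube([195, 4850, 2330]);
translate([4937, 620, 0]) cube([195, 4850, 2330]);


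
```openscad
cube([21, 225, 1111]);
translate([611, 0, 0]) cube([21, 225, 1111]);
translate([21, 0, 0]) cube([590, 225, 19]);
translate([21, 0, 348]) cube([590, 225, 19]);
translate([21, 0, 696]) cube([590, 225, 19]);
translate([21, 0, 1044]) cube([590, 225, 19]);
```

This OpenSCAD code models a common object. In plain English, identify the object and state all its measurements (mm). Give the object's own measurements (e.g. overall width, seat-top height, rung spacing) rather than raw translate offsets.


An open bookshelf. Two side panels, each 21 mm thick, 225 mm deep and 1111 mm tall, stand 632 mm apart (outside-to-outside). Between them sit 4 shelves, each 19 mm thick and 225 mm deep, spanning the full gap between the sides. The bottom shelf rests on the floor (its underside at z = 0) and the clear gap between one shelf's top and the next shelf's underside is 329 mm.


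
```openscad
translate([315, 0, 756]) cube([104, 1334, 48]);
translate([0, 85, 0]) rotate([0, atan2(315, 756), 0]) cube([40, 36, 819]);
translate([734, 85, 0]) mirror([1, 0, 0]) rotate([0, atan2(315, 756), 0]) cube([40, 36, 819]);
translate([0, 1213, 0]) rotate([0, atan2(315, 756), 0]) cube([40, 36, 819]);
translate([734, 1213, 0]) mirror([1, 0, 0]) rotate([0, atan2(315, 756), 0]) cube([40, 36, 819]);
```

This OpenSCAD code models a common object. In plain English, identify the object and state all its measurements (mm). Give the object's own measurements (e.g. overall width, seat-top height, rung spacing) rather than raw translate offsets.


A sawhorse. A 104×1334×48 mm beam (x, y, z) sits on two A-frame leg pairs. Each pair is two raked legs of 40×36 mm section (36 mm along y) splaying symmetrically in x. Each leg rises 756 mm vertically over 315 mm of horizontal reach and is 819 mm long along its own axis. Every leg's outer bottom edge rests on the floor and its outer top edge meets a bottom edge of the beam — the left legs (tilting toward +x) meet the beam's −x bottom edge, the right legs (their mirror images, tilting toward −x) meet its +x bottom edge — so the leg tops tuck under the beam, the beam's underside is 756 mm above the floor, and the feet are 734 mm apart outside-to-outside with the beam centred between them. The two leg pairs are set in 85 mm from either end of the beam.


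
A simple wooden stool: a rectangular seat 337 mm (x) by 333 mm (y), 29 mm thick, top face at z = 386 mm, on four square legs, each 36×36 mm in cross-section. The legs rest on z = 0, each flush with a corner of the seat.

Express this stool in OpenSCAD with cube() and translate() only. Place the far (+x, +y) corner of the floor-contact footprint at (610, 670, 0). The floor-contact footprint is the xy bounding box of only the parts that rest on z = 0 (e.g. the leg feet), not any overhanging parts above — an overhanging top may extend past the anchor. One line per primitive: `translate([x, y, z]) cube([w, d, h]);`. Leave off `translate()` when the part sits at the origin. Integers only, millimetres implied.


translate([273, 337, 357]) cube([337, 333, 29]);
translate([273, 337, 0]) cube([36, 36, 357]);
translate([574, 337, 0]) cube([36, 36, 357]);
translate([273, 634, 0]) cube([36, 36, 357]);
translate([574, 634, 0]) cube([36, 36, 357]);


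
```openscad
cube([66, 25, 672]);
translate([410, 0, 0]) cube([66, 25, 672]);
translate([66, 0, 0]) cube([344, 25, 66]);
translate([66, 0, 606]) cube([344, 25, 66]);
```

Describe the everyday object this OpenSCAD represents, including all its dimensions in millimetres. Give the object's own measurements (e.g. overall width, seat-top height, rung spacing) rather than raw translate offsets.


A rectangular picture frame lying in the x–z plane (depth along y). The opening is 344 mm wide (x) by 540 mm tall (z), surrounded by a border 66 mm wide on all four sides. The frame is 25 mm deep and is made of two full-height vertical stiles with two horizontal rails fitted between them.


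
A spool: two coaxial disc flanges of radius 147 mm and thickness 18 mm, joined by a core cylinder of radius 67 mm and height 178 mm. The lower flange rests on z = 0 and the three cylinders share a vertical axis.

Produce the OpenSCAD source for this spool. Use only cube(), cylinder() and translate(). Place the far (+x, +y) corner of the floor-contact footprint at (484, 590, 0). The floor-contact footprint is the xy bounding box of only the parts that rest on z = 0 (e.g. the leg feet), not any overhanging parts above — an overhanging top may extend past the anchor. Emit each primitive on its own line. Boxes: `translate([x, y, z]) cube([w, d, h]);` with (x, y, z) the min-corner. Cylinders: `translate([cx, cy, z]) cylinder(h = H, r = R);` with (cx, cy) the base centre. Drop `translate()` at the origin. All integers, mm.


translate([337, 443, 0]) cylinder(h = 18, r = 147);
translate([337, 443, 18]) cylinder(h = 178, r = 67);
translate([337, 443, 196]) cylinder(h = 18, r = 147);


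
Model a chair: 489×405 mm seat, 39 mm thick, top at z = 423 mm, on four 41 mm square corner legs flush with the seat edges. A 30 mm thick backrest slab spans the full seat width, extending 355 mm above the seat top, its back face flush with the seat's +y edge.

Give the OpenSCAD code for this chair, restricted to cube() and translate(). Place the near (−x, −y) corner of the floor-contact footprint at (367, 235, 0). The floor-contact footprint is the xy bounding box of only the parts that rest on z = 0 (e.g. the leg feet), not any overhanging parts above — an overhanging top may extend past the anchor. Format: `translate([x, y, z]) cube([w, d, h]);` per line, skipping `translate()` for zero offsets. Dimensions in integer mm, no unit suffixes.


// leg_h = 423 - 39 = 384
translate([367, 235, 384]) cube([489, 405, 39]);
translate([367, 235, 0]) cube([41, 41, 384]);
translate([815, 235, 0]) cube([41, 41, 384]);
translate([367, 599, 0]) cube([41, 41, 384]);
translate([815, 599, 0]) cube([41, 41, 384]);
translate([367, 610, 423]) cube([489, 30, 355]);


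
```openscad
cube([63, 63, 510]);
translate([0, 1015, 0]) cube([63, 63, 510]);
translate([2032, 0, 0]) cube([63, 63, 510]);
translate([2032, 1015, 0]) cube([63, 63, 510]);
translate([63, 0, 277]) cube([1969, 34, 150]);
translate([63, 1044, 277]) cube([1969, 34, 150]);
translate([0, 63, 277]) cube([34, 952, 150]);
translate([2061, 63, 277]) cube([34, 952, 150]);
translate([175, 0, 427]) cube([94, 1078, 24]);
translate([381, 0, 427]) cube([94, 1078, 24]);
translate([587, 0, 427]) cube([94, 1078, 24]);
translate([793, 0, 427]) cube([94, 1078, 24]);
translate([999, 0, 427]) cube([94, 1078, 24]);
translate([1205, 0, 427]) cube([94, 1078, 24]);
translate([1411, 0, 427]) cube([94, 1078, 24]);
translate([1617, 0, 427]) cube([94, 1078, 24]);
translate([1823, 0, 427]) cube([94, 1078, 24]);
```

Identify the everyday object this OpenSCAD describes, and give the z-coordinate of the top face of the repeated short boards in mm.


A bed frame. The slat-top height is 451 mm.

Four posts, four rails, and a row of slats — a bed frame. Slats sit on the rails at z = 277 + 150 = 427; with slat thickness 24, the top is 451 mm.


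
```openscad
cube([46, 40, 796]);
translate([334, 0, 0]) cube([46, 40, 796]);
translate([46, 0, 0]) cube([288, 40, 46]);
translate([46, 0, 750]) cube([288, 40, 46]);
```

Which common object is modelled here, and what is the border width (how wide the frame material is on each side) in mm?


A picture frame. The border width is 46 mm.

Four thin pieces enclosing a rectangular opening — a picture frame. The two full-height stiles are 796 mm tall; the top rail sits at z = 750 and is 46 mm tall, so the border above the opening is 796 − 750 = 46 mm, matching the stile x-width.


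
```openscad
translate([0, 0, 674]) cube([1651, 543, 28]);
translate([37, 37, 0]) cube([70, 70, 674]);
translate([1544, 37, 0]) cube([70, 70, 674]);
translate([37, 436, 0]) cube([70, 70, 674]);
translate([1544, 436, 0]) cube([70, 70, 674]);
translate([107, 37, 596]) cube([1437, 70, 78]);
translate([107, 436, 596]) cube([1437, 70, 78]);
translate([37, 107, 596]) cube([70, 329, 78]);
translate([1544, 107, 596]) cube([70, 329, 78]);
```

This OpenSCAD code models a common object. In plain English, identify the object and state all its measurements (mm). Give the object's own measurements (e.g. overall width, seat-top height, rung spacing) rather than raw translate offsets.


A rectangular dining table. The top is 1651×543×28 mm with its upper surface at z = 702 mm. It stands on four 70×70 mm square legs, each inset 37 mm from the nearest pair of top edges, running from the floor to the underside of the top. Four apron rails, 70 mm thick and 78 mm tall, run between adjacent legs with their top edges flush with the underside of the top and their outer faces flush with the legs' outer faces.


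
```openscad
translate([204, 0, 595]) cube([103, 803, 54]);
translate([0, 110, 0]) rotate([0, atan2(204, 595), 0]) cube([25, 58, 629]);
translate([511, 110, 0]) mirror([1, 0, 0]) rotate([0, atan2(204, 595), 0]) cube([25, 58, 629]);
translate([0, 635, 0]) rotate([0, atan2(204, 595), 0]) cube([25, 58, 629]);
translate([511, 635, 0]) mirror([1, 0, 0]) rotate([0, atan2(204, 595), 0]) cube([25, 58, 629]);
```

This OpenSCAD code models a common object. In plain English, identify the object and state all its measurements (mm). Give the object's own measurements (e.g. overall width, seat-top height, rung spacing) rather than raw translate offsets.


A sawhorse. A 103×803×54 mm beam (x, y, z) sits on two A-frame leg pairs. Each pair is two raked legs of 25×58 mm section (58 mm along y) splaying symmetrically in x. Each leg rises 595 mm vertically over 204 mm of horizontal reach and is 629 mm long along its own axis. Every leg's outer bottom edge rests on the floor and its outer top edge meets a bottom edge of the beam — the left legs (tilting toward +x) meet the beam's −x bottom edge, the right legs (their mirror images, tilting toward −x) meet its +x bottom edge — so the leg tops tuck under the beam, the beam's underside is 595 mm above the floor, and the feet are 511 mm apart outside-to-outside with the beam centred between them. The two leg pairs are set in 110 mm from either end of the beam.


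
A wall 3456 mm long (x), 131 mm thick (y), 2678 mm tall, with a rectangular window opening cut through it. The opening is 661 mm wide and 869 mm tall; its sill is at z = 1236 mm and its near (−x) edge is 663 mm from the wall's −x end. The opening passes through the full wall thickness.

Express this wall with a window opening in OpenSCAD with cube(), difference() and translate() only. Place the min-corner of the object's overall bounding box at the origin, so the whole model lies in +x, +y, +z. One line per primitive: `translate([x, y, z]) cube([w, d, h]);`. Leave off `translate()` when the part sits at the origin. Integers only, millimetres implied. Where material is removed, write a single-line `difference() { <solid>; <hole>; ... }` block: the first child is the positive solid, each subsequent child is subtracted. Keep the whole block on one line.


difference() { cube([3456, 131, 2678]); translate([663, 0, 1236]) cube([661, 131, 869]); }


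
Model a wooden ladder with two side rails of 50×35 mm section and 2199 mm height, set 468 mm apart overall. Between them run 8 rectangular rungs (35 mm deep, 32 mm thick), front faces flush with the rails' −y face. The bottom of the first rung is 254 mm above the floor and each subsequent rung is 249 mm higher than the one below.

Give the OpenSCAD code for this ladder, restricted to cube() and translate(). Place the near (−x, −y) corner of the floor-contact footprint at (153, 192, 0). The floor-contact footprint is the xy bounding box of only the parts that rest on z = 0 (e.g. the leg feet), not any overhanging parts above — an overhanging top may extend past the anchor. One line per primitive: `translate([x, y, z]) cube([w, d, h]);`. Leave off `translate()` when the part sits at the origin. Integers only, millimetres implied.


// rung span = 468 - 2*50 = 368
// rung[k] z = 254 + k*249
translate([153, 192, 0]) cube([50, 35, 2199]);
translate([571, 192, 0]) cube([50, 35, 2199]);
translate([203, 192, 254]) cube([368, 35, 32]);
translate([203, 192, 503]) cube([368, 35, 32]);
translate([203, 192, 752]) cube([368, 35, 32]);
translate([203, 192, 1001]) cube([368, 35, 32]);
translate([203, 192, 1250]) cube([368, 35, 32]);
translate([203, 192, 1499]) cube([368, 35, 32]);
translate([203, 192, 1748]) cube([368, 35, 32]);
translate([203, 192, 1997]) cube([368, 35, 32]);


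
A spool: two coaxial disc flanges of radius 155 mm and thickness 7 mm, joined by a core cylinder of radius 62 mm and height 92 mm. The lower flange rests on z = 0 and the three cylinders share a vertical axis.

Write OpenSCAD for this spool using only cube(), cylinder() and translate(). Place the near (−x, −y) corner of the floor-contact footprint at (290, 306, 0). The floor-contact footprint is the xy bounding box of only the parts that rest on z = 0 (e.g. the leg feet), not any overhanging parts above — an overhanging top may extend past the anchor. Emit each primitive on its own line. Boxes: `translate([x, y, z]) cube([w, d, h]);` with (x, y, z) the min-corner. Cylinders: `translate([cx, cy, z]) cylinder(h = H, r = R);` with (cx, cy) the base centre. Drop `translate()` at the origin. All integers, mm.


translate([445, 461, 0]) cylinder(h = 7, r = 155);
translate([445, 461, 7]) cylinder(h = 92, r = 62);
translate([445, 461, 99]) cylinder(h = 7, r = 155);


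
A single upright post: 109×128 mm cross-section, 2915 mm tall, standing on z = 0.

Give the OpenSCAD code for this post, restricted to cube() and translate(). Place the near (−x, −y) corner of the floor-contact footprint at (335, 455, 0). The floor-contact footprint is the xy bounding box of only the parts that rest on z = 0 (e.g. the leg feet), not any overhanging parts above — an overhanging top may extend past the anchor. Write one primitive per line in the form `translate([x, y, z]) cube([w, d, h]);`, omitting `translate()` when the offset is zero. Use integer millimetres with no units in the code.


translate([335, 455, 0]) cube([109, 128, 2915]);


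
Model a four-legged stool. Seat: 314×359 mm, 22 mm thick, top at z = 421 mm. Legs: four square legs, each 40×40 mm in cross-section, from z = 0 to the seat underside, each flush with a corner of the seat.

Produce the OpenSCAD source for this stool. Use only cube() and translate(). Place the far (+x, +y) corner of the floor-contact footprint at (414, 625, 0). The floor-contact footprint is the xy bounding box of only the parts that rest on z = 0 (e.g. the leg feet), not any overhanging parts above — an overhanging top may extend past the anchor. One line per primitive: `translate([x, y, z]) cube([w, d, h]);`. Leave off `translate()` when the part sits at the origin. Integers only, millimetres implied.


translate([100, 266, 399]) cube([314, 359, 22]);
translate([100, 266, 0]) cube([40, 40, 399]);
translate([374, 266, 0]) cube([40, 40, 399]);
translate([100, 585, 0]) cube([40, 40, 399]);
translate([374, 585, 0]) cube([40, 40, 399]);


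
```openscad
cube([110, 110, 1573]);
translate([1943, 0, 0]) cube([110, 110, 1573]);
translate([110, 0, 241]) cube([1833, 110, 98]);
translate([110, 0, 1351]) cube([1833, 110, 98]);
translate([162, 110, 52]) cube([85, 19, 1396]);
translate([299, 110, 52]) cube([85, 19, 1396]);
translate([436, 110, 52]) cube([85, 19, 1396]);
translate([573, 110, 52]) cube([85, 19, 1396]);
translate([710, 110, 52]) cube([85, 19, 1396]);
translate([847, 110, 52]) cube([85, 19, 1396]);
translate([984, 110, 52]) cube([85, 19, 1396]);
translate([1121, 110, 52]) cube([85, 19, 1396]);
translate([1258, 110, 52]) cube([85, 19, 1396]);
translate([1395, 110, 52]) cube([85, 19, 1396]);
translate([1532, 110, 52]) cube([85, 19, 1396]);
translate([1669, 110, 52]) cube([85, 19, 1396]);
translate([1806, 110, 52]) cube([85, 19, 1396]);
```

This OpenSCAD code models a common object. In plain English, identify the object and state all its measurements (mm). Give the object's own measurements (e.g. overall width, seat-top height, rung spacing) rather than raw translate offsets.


A fence section. Two 110×110 mm posts, 1573 mm tall, stand on the floor with a clear span of 1833 mm between their inner faces. Two horizontal rails of 110×98 mm section span the gap between the posts with their undersides at z = 241 mm and z = 1351 mm, flush with the posts' −y face. 13 pickets, each 85 mm wide, 19 mm thick and 1396 mm tall, are fixed to the +y face of the rails with their bottoms at z = 52 mm, spaced across the span with a 52 mm gap after the −x post and between neighbouring pickets and before the +x post.


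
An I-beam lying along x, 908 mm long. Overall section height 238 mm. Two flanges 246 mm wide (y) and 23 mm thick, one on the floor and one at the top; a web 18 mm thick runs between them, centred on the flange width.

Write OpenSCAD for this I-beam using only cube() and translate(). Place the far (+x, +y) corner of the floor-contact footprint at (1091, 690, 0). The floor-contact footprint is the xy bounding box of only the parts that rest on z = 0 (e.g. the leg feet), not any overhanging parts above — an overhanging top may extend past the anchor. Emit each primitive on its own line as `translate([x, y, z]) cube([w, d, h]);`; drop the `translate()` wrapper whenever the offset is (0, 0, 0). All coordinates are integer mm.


translate([183, 444, 0]) cube([908, 246, 23]);
translate([183, 558, 23]) cube([908, 18, 192]);
translate([183, 444, 215]) cube([908, 246, 23]);
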